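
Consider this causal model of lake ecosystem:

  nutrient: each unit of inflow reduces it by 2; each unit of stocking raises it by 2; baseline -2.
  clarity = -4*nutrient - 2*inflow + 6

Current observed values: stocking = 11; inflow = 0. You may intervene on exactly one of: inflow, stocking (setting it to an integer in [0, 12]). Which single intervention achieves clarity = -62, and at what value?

Intervening on inflow: with other inputs at their observed values, clarity = 6*inflow - 74. Solving for -62 gives inflow = 2, within [0, 12].
Intervening on stocking: clarity = -8*stocking + 14. Reaching -62 requires stocking = 19/2, not an integer.

set inflow = 2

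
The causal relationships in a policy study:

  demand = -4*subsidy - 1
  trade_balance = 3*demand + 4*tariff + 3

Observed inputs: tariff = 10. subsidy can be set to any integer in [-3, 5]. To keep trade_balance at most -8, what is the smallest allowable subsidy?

Substituting into the trade_balance equation gives trade_balance = -12*subsidy + 40.
Require -12*subsidy + 40 ≤ -8, so subsidy ≥ 4.
The smallest integer in [-3, 5] satisfying this is 4.

subsidy = 4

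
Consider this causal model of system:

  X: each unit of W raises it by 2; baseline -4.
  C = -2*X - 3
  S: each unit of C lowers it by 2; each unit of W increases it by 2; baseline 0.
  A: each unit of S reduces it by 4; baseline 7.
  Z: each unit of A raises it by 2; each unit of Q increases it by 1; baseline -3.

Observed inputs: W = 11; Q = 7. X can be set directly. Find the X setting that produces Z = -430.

X = 7

Intervening on X fixes its value directly, overriding its dependence on W.
Substituting into the S equation gives S = 4*X + 28.
So A = -16*X - 105.
Substituting into the Z equation gives Z = -32*X - 206.
Solve -32*X - 206 = -430: X = (-430 + 206) / -32 = 7.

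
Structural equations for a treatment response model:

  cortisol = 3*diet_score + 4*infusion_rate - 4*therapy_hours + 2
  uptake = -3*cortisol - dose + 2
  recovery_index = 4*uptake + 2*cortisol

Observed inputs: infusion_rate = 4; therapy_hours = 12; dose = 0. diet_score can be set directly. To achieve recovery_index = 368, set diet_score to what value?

Substituting into the cortisol equation gives cortisol = 3*diet_score - 30.
Substituting into the uptake equation gives uptake = -9*diet_score + 92.
Substituting into the recovery_index equation gives recovery_index = -30*diet_score + 308.
Solve -30*diet_score + 308 = 368: diet_score = (368 - 308) / -30 = -2.

diet_score = -2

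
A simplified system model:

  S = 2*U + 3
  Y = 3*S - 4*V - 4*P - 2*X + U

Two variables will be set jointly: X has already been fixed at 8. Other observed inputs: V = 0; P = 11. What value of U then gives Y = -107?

U = -8

With X held at 8:
Substituting into the Y equation gives Y = 7*U - 51.
Solve 7*U - 51 = -107: U = (-107 + 51) / 7 = -8.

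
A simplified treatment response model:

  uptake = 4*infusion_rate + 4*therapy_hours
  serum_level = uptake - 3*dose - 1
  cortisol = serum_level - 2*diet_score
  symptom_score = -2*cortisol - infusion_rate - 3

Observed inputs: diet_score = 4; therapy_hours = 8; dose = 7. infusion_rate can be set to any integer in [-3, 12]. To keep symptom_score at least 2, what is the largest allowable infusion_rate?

Substituting into the uptake equation gives uptake = 4*infusion_rate + 32.
serum_level becomes 4*infusion_rate + 10.
cortisol becomes 4*infusion_rate + 2.
Substituting into the symptom_score equation gives symptom_score = -9*infusion_rate - 7.
Require -9*infusion_rate - 7 ≥ 2, so infusion_rate ≤ -1.
The largest integer in [-3, 12] satisfying this is -1.

infusion_rate = -1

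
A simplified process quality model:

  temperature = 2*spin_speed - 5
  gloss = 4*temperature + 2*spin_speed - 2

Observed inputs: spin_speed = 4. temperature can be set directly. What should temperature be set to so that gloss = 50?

Intervening on temperature fixes its value directly, overriding its dependence on spin_speed.
Substituting into the gloss equation gives gloss = 4*temperature + 6.
Solve 4*temperature + 6 = 50: temperature = (50 - 6) / 4 = 11.

temperature = 11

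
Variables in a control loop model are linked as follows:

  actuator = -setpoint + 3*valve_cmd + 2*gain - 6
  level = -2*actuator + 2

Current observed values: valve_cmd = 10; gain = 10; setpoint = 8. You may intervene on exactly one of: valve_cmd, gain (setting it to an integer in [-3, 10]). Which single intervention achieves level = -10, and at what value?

Intervening on valve_cmd: with other inputs at their observed values, level = -6*valve_cmd - 10. Solving for -10 gives valve_cmd = 0, within [-3, 10].
Intervening on gain: level = -4*gain - 30. Reaching -10 requires gain = -5, outside [-3, 10].

set valve_cmd = 0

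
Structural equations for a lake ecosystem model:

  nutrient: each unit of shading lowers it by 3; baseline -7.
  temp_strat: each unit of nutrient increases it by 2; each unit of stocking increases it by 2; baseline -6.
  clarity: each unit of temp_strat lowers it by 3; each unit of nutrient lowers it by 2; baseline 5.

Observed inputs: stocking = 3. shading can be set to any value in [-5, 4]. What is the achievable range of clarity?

Substituting into the temp_strat equation gives temp_strat = -6*shading - 14.
Substituting into the clarity equation gives clarity = 24*shading + 61.
Linear in shading, so extremes are at the endpoints: shading = -5 gives clarity = -59; shading = 4 gives clarity = 157.

-59 to 157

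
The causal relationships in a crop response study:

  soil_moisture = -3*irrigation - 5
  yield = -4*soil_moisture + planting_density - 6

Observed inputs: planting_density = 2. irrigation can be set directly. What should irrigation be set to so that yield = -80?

irrigation = -8

Substituting into the yield equation gives yield = 12*irrigation + 16.
Solve 12*irrigation + 16 = -80: irrigation = (-80 - 16) / 12 = -8.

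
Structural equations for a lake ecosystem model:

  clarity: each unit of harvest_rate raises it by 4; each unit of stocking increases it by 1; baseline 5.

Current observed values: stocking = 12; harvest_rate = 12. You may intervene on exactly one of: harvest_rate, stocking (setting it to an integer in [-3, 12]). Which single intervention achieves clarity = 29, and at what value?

Intervening on harvest_rate: with other inputs at their observed values, clarity = 4*harvest_rate + 17. Solving for 29 gives harvest_rate = 3, within [-3, 12].
Intervening on stocking: clarity = stocking + 53. Reaching 29 requires stocking = -24, outside [-3, 12].

set harvest_rate = 3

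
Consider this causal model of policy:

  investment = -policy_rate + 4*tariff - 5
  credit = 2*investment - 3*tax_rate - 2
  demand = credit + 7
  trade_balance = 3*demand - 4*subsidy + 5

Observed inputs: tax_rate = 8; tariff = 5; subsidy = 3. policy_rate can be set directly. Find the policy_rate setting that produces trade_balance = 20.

Substituting into the investment equation gives investment = -policy_rate + 15.
credit becomes -2*policy_rate + 4.
demand becomes -2*policy_rate + 11.
trade_balance becomes -6*policy_rate + 26.
Solve -6*policy_rate + 26 = 20: policy_rate = (20 - 26) / -6 = 1.

policy_rate = 1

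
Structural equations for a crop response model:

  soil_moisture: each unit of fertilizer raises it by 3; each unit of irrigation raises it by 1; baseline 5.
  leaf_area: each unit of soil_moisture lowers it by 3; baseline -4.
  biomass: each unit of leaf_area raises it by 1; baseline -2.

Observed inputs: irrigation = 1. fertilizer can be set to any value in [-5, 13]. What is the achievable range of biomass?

Substituting into the soil_moisture equation gives soil_moisture = 3*fertilizer + 6.
Substituting into the leaf_area equation gives leaf_area = -9*fertilizer - 22.
Substituting into the biomass equation gives biomass = -9*fertilizer - 24.
Linear in fertilizer, so extremes are at the endpoints: fertilizer = -5 gives biomass = 21; fertilizer = 13 gives biomass = -141.

-141 to 21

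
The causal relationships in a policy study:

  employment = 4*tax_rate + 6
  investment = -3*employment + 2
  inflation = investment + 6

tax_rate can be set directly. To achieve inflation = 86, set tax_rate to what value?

Substituting into the investment equation gives investment = -12*tax_rate - 16.
So inflation = -12*tax_rate - 10.
Solve -12*tax_rate - 10 = 86: tax_rate = (86 + 10) / -12 = -8.

tax_rate = -8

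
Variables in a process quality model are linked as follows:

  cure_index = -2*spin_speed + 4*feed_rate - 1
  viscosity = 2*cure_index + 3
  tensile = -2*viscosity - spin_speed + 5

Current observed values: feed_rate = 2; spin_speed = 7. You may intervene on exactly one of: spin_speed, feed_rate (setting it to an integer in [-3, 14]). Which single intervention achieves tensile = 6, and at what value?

Intervening on spin_speed: with other inputs at their observed values, tensile = 7*spin_speed - 29. Solving for 6 gives spin_speed = 5, within [-3, 14].
Intervening on feed_rate: tensile = -16*feed_rate + 52. Reaching 6 requires feed_rate = 23/8, not an integer.

set spin_speed = 5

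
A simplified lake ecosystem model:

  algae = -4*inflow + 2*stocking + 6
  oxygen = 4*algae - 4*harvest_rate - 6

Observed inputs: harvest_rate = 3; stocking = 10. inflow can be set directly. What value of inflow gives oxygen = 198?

Substituting into the algae equation gives algae = -4*inflow + 26.
Substituting into the oxygen equation gives oxygen = -16*inflow + 86.
Solve -16*inflow + 86 = 198: inflow = (198 - 86) / -16 = -7.

inflow = -7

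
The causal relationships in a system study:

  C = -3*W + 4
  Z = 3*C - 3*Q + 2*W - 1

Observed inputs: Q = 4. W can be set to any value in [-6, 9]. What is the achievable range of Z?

Substituting into the Z equation gives Z = -7*W - 1.
Linear in W, so extremes are at the endpoints: W = -6 gives Z = 41; W = 9 gives Z = -64.

-64 to 41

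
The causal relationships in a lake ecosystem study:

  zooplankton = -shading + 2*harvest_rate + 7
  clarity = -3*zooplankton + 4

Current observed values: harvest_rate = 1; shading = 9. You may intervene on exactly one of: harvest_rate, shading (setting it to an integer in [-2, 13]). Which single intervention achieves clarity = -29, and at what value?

set shading = -2

Intervening on harvest_rate: clarity = -6*harvest_rate + 10. Reaching -29 requires harvest_rate = 13/2, not an integer.
Intervening on shading: with other inputs at their observed values, clarity = 3*shading - 23. Solving for -29 gives shading = -2, within [-2, 13].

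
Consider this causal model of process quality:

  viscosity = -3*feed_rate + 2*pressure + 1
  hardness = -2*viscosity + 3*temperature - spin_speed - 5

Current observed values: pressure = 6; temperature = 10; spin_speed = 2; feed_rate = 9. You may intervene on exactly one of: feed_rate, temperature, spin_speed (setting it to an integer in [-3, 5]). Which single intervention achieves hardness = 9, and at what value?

Intervening on feed_rate: with other inputs at their observed values, hardness = 6*feed_rate - 3. Solving for 9 gives feed_rate = 2, within [-3, 5].
Intervening on temperature: hardness = 3*temperature + 21. Reaching 9 requires temperature = -4, outside [-3, 5].
Intervening on spin_speed: hardness = -spin_speed + 53. Reaching 9 requires spin_speed = 44, outside [-3, 5].

set feed_rate = 2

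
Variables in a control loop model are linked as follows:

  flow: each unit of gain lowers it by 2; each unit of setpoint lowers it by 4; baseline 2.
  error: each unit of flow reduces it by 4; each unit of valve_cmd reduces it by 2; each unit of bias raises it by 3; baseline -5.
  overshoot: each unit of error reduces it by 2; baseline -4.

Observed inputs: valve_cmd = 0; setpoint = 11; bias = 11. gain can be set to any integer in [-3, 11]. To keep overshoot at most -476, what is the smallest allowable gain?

gain = 5

Substituting into the flow equation gives flow = -2*gain - 42.
This gives error = 8*gain + 196.
Substituting into the overshoot equation gives overshoot = -16*gain - 396.
Require -16*gain - 396 ≤ -476, so gain ≥ 5.
The smallest integer in [-3, 11] satisfying this is 5.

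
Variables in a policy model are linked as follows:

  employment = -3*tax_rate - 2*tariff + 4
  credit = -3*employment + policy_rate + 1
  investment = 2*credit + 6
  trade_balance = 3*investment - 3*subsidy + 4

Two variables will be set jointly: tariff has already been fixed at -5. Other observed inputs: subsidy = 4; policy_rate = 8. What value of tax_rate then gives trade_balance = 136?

tax_rate = 6

With tariff held at -5:
Substituting into the employment equation gives employment = -3*tax_rate + 14.
Substituting into the credit equation gives credit = 9*tax_rate - 33.
Substituting into the investment equation gives investment = 18*tax_rate - 60.
Substituting into the trade_balance equation gives trade_balance = 54*tax_rate - 188.
Solve 54*tax_rate - 188 = 136: tax_rate = (136 + 188) / 54 = 6.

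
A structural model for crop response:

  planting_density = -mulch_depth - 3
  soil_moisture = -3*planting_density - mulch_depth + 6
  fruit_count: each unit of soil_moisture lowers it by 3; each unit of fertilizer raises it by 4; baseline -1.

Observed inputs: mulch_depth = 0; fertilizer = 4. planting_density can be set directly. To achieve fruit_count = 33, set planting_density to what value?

Intervening on planting_density fixes its value directly, overriding its dependence on mulch_depth.
Substituting into the soil_moisture equation gives soil_moisture = -3*planting_density + 6.
So fruit_count = 9*planting_density - 3.
Solve 9*planting_density - 3 = 33: planting_density = (33 + 3) / 9 = 4.

planting_density = 4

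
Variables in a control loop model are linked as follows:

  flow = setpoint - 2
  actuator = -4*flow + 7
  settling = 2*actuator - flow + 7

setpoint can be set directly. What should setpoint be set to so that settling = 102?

Substituting into the actuator equation gives actuator = -4*setpoint + 15.
settling becomes -9*setpoint + 39.
Solve -9*setpoint + 39 = 102: setpoint = (102 - 39) / -9 = -7.

setpoint = -7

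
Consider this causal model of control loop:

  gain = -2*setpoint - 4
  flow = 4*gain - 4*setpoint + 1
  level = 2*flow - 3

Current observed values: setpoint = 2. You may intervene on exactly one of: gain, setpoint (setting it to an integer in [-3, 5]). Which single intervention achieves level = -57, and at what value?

Intervening on gain: level = 8*gain - 17. Reaching -57 requires gain = -5, outside [-3, 5].
Intervening on setpoint: with other inputs at their observed values, level = -24*setpoint - 33. Solving for -57 gives setpoint = 1, within [-3, 5].

set setpoint = 1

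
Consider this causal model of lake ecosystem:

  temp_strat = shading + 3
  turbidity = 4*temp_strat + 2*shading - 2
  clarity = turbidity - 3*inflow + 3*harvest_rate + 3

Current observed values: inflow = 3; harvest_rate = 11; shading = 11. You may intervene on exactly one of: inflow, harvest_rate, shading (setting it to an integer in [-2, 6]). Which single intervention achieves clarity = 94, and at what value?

set inflow = 6

Intervening on inflow: with other inputs at their observed values, clarity = -3*inflow + 112. Solving for 94 gives inflow = 6, within [-2, 6].
Intervening on harvest_rate: clarity = 3*harvest_rate + 70. Reaching 94 requires harvest_rate = 8, outside [-2, 6].
Intervening on shading: clarity = 6*shading + 37. Reaching 94 requires shading = 19/2, not an integer.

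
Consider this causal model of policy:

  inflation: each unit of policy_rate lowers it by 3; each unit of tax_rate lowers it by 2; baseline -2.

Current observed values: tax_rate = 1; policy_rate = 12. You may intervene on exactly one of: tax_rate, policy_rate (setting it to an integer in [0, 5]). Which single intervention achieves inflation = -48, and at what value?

set tax_rate = 5

Intervening on tax_rate: with other inputs at their observed values, inflation = -2*tax_rate - 38. Solving for -48 gives tax_rate = 5, within [0, 5].
Intervening on policy_rate: inflation = -3*policy_rate - 4. Reaching -48 requires policy_rate = 44/3, not an integer.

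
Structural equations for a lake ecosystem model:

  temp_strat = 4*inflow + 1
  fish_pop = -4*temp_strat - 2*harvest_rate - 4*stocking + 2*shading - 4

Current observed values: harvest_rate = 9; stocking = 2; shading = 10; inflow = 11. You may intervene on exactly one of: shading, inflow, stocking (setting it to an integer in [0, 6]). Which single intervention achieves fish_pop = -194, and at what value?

set stocking = 3

Intervening on shading: fish_pop = 2*shading - 210. Reaching -194 requires shading = 8, outside [0, 6].
Intervening on inflow: fish_pop = -16*inflow - 14. Reaching -194 requires inflow = 45/4, not an integer.
Intervening on stocking: with other inputs at their observed values, fish_pop = -4*stocking - 182. Solving for -194 gives stocking = 3, within [0, 6].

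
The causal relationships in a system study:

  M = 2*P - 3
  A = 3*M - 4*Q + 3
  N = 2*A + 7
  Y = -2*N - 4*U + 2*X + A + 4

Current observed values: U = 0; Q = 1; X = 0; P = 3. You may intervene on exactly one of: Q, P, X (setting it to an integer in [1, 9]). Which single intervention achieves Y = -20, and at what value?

set X = 7

Intervening on Q: Y = 12*Q - 46. Reaching -20 requires Q = 13/6, not an integer.
Intervening on P: Y = -18*P + 20. Reaching -20 requires P = 20/9, not an integer.
Intervening on X: with other inputs at their observed values, Y = 2*X - 34. Solving for -20 gives X = 7, within [1, 9].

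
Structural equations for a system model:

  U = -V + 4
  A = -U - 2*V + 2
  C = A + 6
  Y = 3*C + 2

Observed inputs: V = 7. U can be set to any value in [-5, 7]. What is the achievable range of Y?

Intervening on U fixes its value directly, overriding its dependence on V.
Substituting into the A equation gives A = -U - 12.
Substituting into the C equation gives C = -U - 6.
Substituting into the Y equation gives Y = -3*U - 16.
Linear in U, so extremes are at the endpoints: U = -5 gives Y = -1; U = 7 gives Y = -37.

-37 to -1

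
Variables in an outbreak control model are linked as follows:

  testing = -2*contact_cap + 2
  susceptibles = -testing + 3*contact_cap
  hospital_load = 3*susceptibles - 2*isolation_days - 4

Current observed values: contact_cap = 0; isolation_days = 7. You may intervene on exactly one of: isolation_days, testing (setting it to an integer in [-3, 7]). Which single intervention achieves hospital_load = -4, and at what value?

Intervening on isolation_days: with other inputs at their observed values, hospital_load = -2*isolation_days - 10. Solving for -4 gives isolation_days = -3, within [-3, 7].
Intervening on testing: hospital_load = -3*testing - 18. Reaching -4 requires testing = -14/3, not an integer.

set isolation_days = -3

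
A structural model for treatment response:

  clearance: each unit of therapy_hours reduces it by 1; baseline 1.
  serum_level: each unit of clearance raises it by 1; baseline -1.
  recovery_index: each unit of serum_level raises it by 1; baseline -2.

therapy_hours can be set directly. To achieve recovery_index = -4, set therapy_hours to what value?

Substituting into the serum_level equation gives serum_level = -therapy_hours.
Substituting into the recovery_index equation gives recovery_index = -therapy_hours - 2.
Solve -therapy_hours - 2 = -4: therapy_hours = (-4 + 2) / -1 = 2.

therapy_hours = 2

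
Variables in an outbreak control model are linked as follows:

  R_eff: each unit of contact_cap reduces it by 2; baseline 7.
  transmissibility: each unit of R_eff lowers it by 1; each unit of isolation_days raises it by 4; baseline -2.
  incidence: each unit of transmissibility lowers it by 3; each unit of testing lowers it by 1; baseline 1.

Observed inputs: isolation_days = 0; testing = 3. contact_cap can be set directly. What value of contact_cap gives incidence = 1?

Substituting into the transmissibility equation gives transmissibility = 2*contact_cap - 9.
This gives incidence = -6*contact_cap + 25.
Solve -6*contact_cap + 25 = 1: contact_cap = (1 - 25) / -6 = 4.

contact_cap = 4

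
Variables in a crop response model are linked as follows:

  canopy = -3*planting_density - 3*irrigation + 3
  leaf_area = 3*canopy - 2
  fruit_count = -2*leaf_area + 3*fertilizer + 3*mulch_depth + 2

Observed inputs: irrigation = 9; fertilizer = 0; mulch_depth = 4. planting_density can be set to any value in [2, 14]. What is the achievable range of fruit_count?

Substituting into the canopy equation gives canopy = -3*planting_density - 24.
So leaf_area = -9*planting_density - 74.
This gives fruit_count = 18*planting_density + 162.
Linear in planting_density, so extremes are at the endpoints: planting_density = 2 gives fruit_count = 198; planting_density = 14 gives fruit_count = 414.

198 to 414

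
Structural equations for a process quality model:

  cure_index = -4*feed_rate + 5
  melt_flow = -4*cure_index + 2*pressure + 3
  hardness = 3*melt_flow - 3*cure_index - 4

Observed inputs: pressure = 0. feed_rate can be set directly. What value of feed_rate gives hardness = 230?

feed_rate = 5

Substituting into the melt_flow equation gives melt_flow = 16*feed_rate - 17.
hardness becomes 60*feed_rate - 70.
Solve 60*feed_rate - 70 = 230: feed_rate = (230 + 70) / 60 = 5.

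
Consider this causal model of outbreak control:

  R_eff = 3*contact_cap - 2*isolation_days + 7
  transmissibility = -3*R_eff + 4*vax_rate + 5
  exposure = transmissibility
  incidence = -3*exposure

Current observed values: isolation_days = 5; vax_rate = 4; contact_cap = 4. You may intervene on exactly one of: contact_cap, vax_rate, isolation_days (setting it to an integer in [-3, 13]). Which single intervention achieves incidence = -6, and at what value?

set vax_rate = 6

Intervening on contact_cap: incidence = 27*contact_cap - 90. Reaching -6 requires contact_cap = 28/9, not an integer.
Intervening on vax_rate: with other inputs at their observed values, incidence = -12*vax_rate + 66. Solving for -6 gives vax_rate = 6, within [-3, 13].
Intervening on isolation_days: incidence = -18*isolation_days + 108. Reaching -6 requires isolation_days = 19/3, not an integer.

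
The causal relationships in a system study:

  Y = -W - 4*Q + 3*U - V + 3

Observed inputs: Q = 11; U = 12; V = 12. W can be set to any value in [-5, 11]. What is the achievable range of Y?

-28 to -12

Substituting into the Y equation gives Y = -W - 17.
Linear in W, so extremes are at the endpoints: W = -5 gives Y = -12; W = 11 gives Y = -28.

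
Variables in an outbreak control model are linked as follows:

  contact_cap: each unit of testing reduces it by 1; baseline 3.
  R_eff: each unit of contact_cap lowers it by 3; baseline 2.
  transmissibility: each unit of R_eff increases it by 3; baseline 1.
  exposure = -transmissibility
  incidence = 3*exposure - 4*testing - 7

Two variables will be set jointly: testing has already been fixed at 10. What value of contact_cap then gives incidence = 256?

contact_cap = 12

With testing held at 10:
Intervening on contact_cap fixes its value directly, overriding its dependence on testing.
Substituting into the transmissibility equation gives transmissibility = -9*contact_cap + 7.
Substituting into the exposure equation gives exposure = 9*contact_cap - 7.
So incidence = 27*contact_cap - 68.
Solve 27*contact_cap - 68 = 256: contact_cap = (256 + 68) / 27 = 12.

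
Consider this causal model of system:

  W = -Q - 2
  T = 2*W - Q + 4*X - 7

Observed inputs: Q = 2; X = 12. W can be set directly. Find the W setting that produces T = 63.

Intervening on W fixes its value directly, overriding its dependence on Q.
Substituting into the T equation gives T = 2*W + 39.
Solve 2*W + 39 = 63: W = (63 - 39) / 2 = 12.

W = 12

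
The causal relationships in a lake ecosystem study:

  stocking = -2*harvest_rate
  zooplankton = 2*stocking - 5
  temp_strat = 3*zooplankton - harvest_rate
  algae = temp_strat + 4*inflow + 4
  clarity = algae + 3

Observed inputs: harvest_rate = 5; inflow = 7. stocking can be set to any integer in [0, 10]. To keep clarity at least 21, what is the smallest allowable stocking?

stocking = 1

Intervening on stocking fixes its value directly, overriding its dependence on harvest_rate.
Substituting into the temp_strat equation gives temp_strat = 6*stocking - 20.
Substituting into the algae equation gives algae = 6*stocking + 12.
This gives clarity = 6*stocking + 15.
Require 6*stocking + 15 ≥ 21, so stocking ≥ 1.
The smallest integer in [0, 10] satisfying this is 1.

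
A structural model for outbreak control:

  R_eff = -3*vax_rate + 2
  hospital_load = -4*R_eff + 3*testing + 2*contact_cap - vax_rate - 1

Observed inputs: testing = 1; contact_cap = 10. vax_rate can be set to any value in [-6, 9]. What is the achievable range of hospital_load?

-52 to 113

Substituting into the hospital_load equation gives hospital_load = 11*vax_rate + 14.
Linear in vax_rate, so extremes are at the endpoints: vax_rate = -6 gives hospital_load = -52; vax_rate = 9 gives hospital_load = 113.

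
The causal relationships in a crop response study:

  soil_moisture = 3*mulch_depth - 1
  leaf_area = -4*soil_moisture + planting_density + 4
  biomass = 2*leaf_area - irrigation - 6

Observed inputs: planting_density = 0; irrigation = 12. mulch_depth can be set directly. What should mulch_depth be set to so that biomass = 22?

Substituting into the leaf_area equation gives leaf_area = -12*mulch_depth + 8.
So biomass = -24*mulch_depth - 2.
Solve -24*mulch_depth - 2 = 22: mulch_depth = (22 + 2) / -24 = -1.

mulch_depth = -1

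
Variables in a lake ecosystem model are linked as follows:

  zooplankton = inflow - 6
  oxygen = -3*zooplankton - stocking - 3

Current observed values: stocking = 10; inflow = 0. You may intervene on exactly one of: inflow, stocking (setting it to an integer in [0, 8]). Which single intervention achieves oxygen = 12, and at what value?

Intervening on inflow: oxygen = -3*inflow + 5. Reaching 12 requires inflow = -7/3, not an integer.
Intervening on stocking: with other inputs at their observed values, oxygen = -stocking + 15. Solving for 12 gives stocking = 3, within [0, 8].

set stocking = 3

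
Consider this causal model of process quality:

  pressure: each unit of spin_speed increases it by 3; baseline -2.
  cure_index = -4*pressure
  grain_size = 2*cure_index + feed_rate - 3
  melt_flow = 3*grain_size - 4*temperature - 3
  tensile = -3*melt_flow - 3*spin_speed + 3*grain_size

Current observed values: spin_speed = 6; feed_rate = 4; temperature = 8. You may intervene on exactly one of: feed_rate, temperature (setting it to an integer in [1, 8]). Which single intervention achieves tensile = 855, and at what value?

set feed_rate = 3

Intervening on feed_rate: with other inputs at their observed values, tensile = -6*feed_rate + 873. Solving for 855 gives feed_rate = 3, within [1, 8].
Intervening on temperature: tensile = 12*temperature + 753. Reaching 855 requires temperature = 17/2, not an integer.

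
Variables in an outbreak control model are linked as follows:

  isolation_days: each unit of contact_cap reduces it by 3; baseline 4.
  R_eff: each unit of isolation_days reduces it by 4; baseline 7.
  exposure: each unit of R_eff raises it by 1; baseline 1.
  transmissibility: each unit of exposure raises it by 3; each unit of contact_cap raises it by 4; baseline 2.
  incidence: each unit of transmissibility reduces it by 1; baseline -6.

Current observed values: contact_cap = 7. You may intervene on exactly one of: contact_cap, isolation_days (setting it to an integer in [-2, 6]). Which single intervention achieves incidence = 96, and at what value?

Intervening on contact_cap: with other inputs at their observed values, incidence = -40*contact_cap + 16. Solving for 96 gives contact_cap = -2, within [-2, 6].
Intervening on isolation_days: incidence = 12*isolation_days - 60. Reaching 96 requires isolation_days = 13, outside [-2, 6].

set contact_cap = -2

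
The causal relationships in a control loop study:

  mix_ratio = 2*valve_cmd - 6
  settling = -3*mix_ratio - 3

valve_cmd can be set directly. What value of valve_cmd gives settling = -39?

valve_cmd = 9

Substituting into the settling equation gives settling = -6*valve_cmd + 15.
Solve -6*valve_cmd + 15 = -39: valve_cmd = (-39 - 15) / -6 = 9.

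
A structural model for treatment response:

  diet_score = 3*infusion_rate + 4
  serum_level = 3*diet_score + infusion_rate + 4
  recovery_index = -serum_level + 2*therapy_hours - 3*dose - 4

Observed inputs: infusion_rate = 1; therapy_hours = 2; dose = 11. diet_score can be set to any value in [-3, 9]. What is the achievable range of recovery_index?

Intervening on diet_score fixes its value directly, overriding its dependence on infusion_rate.
Substituting into the serum_level equation gives serum_level = 3*diet_score + 5.
Substituting into the recovery_index equation gives recovery_index = -3*diet_score - 38.
Linear in diet_score, so extremes are at the endpoints: diet_score = -3 gives recovery_index = -29; diet_score = 9 gives recovery_index = -65.

-65 to -29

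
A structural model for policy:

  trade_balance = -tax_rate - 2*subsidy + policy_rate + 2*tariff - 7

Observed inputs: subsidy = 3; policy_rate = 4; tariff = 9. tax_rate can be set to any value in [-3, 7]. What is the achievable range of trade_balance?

2 to 12

Substituting into the trade_balance equation gives trade_balance = -tax_rate + 9.
Linear in tax_rate, so extremes are at the endpoints: tax_rate = -3 gives trade_balance = 12; tax_rate = 7 gives trade_balance = 2.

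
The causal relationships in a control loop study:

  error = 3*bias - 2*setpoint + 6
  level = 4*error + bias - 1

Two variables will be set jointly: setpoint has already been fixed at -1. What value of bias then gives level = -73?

With setpoint held at -1:
Substituting into the error equation gives error = 3*bias + 8.
So level = 13*bias + 31.
Solve 13*bias + 31 = -73: bias = (-73 - 31) / 13 = -8.

bias = -8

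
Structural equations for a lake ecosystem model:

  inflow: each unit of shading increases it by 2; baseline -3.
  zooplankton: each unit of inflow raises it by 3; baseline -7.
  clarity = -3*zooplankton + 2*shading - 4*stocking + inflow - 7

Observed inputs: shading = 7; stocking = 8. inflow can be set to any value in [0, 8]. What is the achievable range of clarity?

Intervening on inflow fixes its value directly, overriding its dependence on shading.
Substituting into the clarity equation gives clarity = -8*inflow - 4.
Linear in inflow, so extremes are at the endpoints: inflow = 0 gives clarity = -4; inflow = 8 gives clarity = -68.

-68 to -4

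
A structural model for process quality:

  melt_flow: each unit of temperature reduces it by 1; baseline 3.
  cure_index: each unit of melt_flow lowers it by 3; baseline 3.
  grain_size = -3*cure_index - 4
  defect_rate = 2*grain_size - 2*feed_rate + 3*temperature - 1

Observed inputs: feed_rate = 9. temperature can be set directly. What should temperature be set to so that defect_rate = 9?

Substituting into the cure_index equation gives cure_index = 3*temperature - 6.
This gives grain_size = -9*temperature + 14.
Substituting into the defect_rate equation gives defect_rate = -15*temperature + 9.
Solve -15*temperature + 9 = 9: temperature = (9 - 9) / -15 = 0.

temperature = 0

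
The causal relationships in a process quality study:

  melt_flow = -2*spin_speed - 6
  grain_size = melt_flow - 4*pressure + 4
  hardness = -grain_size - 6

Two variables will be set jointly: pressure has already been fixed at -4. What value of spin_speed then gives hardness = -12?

With pressure held at -4:
Substituting into the grain_size equation gives grain_size = -2*spin_speed + 14.
hardness becomes 2*spin_speed - 20.
Solve 2*spin_speed - 20 = -12: spin_speed = (-12 + 20) / 2 = 4.

spin_speed = 4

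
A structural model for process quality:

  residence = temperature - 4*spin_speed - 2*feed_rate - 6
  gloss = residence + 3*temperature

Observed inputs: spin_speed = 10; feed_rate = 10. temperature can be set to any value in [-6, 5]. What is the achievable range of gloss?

Substituting into the residence equation gives residence = temperature - 66.
Substituting into the gloss equation gives gloss = 4*temperature - 66.
Linear in temperature, so extremes are at the endpoints: temperature = -6 gives gloss = -90; temperature = 5 gives gloss = -46.

-90 to -46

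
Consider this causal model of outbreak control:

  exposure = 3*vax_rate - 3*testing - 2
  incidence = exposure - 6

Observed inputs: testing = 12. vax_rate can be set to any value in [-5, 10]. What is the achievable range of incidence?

-59 to -14

Substituting into the exposure equation gives exposure = 3*vax_rate - 38.
So incidence = 3*vax_rate - 44.
Linear in vax_rate, so extremes are at the endpoints: vax_rate = -5 gives incidence = -59; vax_rate = 10 gives incidence = -14.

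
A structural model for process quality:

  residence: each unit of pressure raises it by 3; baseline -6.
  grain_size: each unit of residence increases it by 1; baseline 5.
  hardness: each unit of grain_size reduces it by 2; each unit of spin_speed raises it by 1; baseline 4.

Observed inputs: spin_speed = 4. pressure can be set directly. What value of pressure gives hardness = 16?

Substituting into the grain_size equation gives grain_size = 3*pressure - 1.
hardness becomes -6*pressure + 10.
Solve -6*pressure + 10 = 16: pressure = (16 - 10) / -6 = -1.

pressure = -1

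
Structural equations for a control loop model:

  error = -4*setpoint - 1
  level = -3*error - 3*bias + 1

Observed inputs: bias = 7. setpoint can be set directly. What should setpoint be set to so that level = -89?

setpoint = -6

Substituting into the level equation gives level = 12*setpoint - 17.
Solve 12*setpoint - 17 = -89: setpoint = (-89 + 17) / 12 = -6.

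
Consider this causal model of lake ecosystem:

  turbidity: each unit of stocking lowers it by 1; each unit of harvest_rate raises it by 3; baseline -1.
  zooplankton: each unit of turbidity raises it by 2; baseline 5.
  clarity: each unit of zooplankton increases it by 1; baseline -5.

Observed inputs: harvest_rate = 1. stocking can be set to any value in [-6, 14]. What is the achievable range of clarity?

-24 to 16

Substituting into the turbidity equation gives turbidity = -stocking + 2.
Substituting into the zooplankton equation gives zooplankton = -2*stocking + 9.
So clarity = -2*stocking + 4.
Linear in stocking, so extremes are at the endpoints: stocking = -6 gives clarity = 16; stocking = 14 gives clarity = -24.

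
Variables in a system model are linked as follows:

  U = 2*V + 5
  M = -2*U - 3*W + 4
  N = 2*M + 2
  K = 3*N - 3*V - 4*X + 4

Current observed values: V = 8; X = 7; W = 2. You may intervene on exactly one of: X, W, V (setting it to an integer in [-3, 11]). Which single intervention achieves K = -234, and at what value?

Intervening on X: K = -4*X - 278. Reaching -234 requires X = -11, outside [-3, 11].
Intervening on W: with other inputs at their observed values, K = -18*W - 270. Solving for -234 gives W = -2, within [-3, 11].
Intervening on V: K = -27*V - 90. Reaching -234 requires V = 16/3, not an integer.

set W = -2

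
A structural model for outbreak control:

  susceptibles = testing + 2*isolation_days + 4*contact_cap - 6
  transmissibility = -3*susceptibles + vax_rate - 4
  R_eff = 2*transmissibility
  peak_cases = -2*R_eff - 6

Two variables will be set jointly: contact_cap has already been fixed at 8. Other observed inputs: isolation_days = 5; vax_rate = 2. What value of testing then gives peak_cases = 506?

testing = 6

With contact_cap held at 8:
Substituting into the susceptibles equation gives susceptibles = testing + 36.
Substituting into the transmissibility equation gives transmissibility = -3*testing - 110.
Substituting into the R_eff equation gives R_eff = -6*testing - 220.
Substituting into the peak_cases equation gives peak_cases = 12*testing + 434.
Solve 12*testing + 434 = 506: testing = (506 - 434) / 12 = 6.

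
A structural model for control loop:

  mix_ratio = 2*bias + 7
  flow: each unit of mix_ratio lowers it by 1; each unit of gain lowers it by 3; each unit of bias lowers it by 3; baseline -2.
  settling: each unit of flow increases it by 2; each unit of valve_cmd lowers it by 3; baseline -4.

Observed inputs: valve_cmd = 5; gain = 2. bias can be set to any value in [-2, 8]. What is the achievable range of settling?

Substituting into the flow equation gives flow = -5*bias - 15.
Substituting into the settling equation gives settling = -10*bias - 49.
Linear in bias, so extremes are at the endpoints: bias = -2 gives settling = -29; bias = 8 gives settling = -129.

-129 to -29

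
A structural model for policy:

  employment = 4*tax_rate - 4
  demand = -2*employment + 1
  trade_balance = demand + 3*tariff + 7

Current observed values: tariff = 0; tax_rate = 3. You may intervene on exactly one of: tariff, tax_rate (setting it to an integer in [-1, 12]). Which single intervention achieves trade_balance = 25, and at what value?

Intervening on tariff: with other inputs at their observed values, trade_balance = 3*tariff - 8. Solving for 25 gives tariff = 11, within [-1, 12].
Intervening on tax_rate: trade_balance = -8*tax_rate + 16. Reaching 25 requires tax_rate = -9/8, not an integer.

set tariff = 11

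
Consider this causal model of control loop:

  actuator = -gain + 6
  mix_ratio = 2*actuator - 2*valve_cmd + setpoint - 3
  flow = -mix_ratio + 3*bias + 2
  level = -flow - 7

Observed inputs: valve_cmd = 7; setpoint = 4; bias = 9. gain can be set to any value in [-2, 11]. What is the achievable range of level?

-59 to -33

Substituting into the mix_ratio equation gives mix_ratio = -2*gain - 1.
So flow = 2*gain + 30.
So level = -2*gain - 37.
Linear in gain, so extremes are at the endpoints: gain = -2 gives level = -33; gain = 11 gives level = -59.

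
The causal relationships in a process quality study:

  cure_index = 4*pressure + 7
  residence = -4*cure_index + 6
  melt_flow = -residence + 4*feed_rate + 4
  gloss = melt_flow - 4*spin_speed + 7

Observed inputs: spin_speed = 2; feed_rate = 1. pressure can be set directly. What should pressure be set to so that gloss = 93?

Substituting into the residence equation gives residence = -16*pressure - 22.
So melt_flow = 16*pressure + 30.
Substituting into the gloss equation gives gloss = 16*pressure + 29.
Solve 16*pressure + 29 = 93: pressure = (93 - 29) / 16 = 4.

pressure = 4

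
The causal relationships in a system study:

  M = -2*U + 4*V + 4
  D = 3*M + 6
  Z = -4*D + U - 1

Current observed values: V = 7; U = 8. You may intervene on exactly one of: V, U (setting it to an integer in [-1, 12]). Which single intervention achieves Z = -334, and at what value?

set U = 3

Intervening on V: Z = -48*V + 127. Reaching -334 requires V = 461/48, not an integer.
Intervening on U: with other inputs at their observed values, Z = 25*U - 409. Solving for -334 gives U = 3, within [-1, 12].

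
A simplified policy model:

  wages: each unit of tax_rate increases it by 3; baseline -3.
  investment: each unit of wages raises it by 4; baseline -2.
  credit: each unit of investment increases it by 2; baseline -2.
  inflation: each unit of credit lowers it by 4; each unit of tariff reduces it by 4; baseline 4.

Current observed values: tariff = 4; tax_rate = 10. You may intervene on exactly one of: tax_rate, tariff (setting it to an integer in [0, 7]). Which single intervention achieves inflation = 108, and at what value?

Intervening on tax_rate: with other inputs at their observed values, inflation = -96*tax_rate + 108. Solving for 108 gives tax_rate = 0, within [0, 7].
Intervening on tariff: inflation = -4*tariff - 836. Reaching 108 requires tariff = -236, outside [0, 7].

set tax_rate = 0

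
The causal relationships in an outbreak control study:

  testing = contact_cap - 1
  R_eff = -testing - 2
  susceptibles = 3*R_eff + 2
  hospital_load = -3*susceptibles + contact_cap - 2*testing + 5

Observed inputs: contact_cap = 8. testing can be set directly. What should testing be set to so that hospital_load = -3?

testing = -4

Intervening on testing fixes its value directly, overriding its dependence on contact_cap.
Substituting into the susceptibles equation gives susceptibles = -3*testing - 4.
hospital_load becomes 7*testing + 25.
Solve 7*testing + 25 = -3: testing = (-3 - 25) / 7 = -4.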